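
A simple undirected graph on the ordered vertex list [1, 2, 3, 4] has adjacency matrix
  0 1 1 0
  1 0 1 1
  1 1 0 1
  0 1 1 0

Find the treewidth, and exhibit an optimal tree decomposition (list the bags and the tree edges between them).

Treewidth 2.
Bags: B1 = {2, 3, 4}  B2 = {1, 2, 3}
Tree: B1–B2

The largest bag has 3 vertices, giving width 2; this decomposition certifies tw(G) ≤ 2. On the other hand G contains the 3-clique {1, 2, 3}. A clique must lie in a single bag of any decomposition, so no decomposition can have width below 2. The upper and lower bounds meet at 2, so that is the treewidth.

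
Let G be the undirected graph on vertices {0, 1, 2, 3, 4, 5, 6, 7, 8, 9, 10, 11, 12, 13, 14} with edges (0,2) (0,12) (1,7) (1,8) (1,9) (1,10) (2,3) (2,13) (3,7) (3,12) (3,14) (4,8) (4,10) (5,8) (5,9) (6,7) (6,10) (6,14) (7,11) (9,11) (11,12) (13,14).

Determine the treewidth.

3

A width-3 tree decomposition is:
Bags: B1 = {4, 5, 8, 9}  B2 = {1, 4, 8, 9}  B3 = {1, 4, 9, 10}  B4 = {1, 9, 10, 11}  B5 = {1, 7, 10, 11}  B6 = {6, 7, 10, 11}  B7 = {6, 7, 11, 12}  B8 = {3, 6, 7, 12}  B9 = {3, 6, 12, 14}  B10 = {0, 3, 12, 14}  B11 = {0, 2, 3, 14}  B12 = {0, 2, 13, 14}
Tree: B1–B2, B2–B3, B3–B4, B4–B5, B5–B6, B6–B7, B7–B8, B8–B9, B9–B10, B10–B11, B11–B12
Each bag holds 4 vertices, so the decomposition has width 3, which upper-bounds the treewidth. For the lower bound: the 4 vertex sets {4,5,8}, {9}, {1}, {6,7,10,11} are disjoint, each induces a connected subgraph, and every pair is joined by at least one edge of G. Contracting each set to a single vertex therefore yields K_{4} as a minor, and since treewidth is minor-monotone, tw(G) ≥ tw(K_{4}) = 3. Combining the bounds, tw(G) = 3.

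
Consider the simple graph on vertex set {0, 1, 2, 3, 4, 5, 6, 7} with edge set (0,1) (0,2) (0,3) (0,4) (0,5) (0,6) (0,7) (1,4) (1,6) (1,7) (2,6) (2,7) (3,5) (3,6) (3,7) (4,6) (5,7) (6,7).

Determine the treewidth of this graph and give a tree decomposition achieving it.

The largest bag has 4 vertices, giving width 3; this decomposition certifies tw(G) ≤ 3. On the other hand G contains the 4-clique {0, 3, 5, 7}. A clique must lie in a single bag of any decomposition, so no decomposition can have width below 3. Hence tw(G) = 3 exactly.

Treewidth 3.
One such decomposition:
Bags: B1 = {0, 1, 4, 6}  B2 = {0, 1, 6, 7}  B3 = {0, 2, 6, 7}  B4 = {0, 3, 6, 7}  B5 = {0, 3, 5, 7}
Tree: B1–B2, B2–B3, B2–B4, B4–B5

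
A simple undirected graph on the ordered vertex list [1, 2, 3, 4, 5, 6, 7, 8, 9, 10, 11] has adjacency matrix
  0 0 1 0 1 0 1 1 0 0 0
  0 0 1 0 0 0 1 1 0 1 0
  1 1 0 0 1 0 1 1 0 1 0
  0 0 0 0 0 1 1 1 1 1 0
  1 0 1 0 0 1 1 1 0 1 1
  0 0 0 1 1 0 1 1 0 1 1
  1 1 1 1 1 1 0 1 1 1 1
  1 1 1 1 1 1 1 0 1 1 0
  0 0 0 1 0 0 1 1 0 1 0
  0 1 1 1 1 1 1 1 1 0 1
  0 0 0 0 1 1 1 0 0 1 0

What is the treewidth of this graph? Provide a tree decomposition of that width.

Each bag holds 5 vertices, so the decomposition has width 4, which upper-bounds the treewidth. Conversely, {1, 3, 5, 7, 8} is a clique of size 5, and the vertices of any clique must share a bag in every tree decomposition; so some bag has ≥ 5 vertices and tw(G) ≥ 4. Combining the bounds, tw(G) = 4.

Treewidth 4.
One optimal decomposition is:
Bags: B1 = {5, 6, 7, 8, 10}  B2 = {3, 5, 7, 8, 10}  B3 = {2, 3, 7, 8, 10}  B4 = {4, 6, 7, 8, 10}  B5 = {5, 6, 7, 10, 11}  B6 = {4, 7, 8, 9, 10}  B7 = {1, 3, 5, 7, 8}
Tree: B1–B2, B2–B3, B1–B4, B1–B5, B4–B6, B2–B7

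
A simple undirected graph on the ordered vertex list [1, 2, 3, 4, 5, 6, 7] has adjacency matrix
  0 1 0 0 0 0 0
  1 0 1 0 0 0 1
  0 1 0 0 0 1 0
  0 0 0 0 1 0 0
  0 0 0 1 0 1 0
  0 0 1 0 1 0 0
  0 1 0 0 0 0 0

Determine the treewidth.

1

A width-1 tree decomposition is:
Bags: B1 = {2, 7}  B2 = {2, 3}  B3 = {3, 6}  B4 = {5, 6}  B5 = {4, 5}  B6 = {1, 2}
Tree: B1–B2, B2–B3, B3–B4, B4–B5, B1–B6
The largest bag has 2 vertices, giving width 1; this decomposition certifies tw(G) ≤ 1. G has an edge, so its treewidth is at least 1. The upper and lower bounds meet at 1, so that is the treewidth.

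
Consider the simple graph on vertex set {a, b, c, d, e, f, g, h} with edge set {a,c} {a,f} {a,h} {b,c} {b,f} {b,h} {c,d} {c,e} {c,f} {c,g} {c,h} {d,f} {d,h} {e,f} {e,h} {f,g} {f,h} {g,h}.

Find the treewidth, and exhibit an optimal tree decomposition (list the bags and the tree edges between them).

Each bag holds 4 vertices, so the decomposition has width 3, which upper-bounds the treewidth. Conversely, {c, d, f, h} is a clique of size 4, and the vertices of any clique must share a bag in every tree decomposition; so some bag has ≥ 4 vertices and tw(G) ≥ 3. The upper and lower bounds meet at 3, so that is the treewidth.

Treewidth 3.
One optimal decomposition is:
Bags: B1 = {c, f, g, h}  B2 = {b, c, f, h}  B3 = {c, e, f, h}  B4 = {a, c, f, h}  B5 = {c, d, f, h}
Tree: B1–B2, B1–B3, B3–B4, B1–B5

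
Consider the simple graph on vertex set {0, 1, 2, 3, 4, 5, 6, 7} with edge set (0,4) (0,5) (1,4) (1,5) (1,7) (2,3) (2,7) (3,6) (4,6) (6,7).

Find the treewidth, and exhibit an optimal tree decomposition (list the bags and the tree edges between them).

Treewidth 2.
One optimal decomposition is:
Bags: B1 = {2, 3, 7}  B2 = {3, 6, 7}  B3 = {1, 6, 7}  B4 = {1, 4, 6}  B5 = {1, 4, 5}  B6 = {0, 4, 5}
Tree: B1–B2, B2–B3, B3–B4, B4–B5, B5–B6

The largest bag has 3 vertices, giving width 2; this decomposition certifies tw(G) ≤ 2. Since 2–3–6–7–2 is a cycle in G, G is not acyclic. Forests are exactly the graphs of treewidth ≤ 1, so tw(G) ≥ 2. Hence tw(G) = 2 exactly.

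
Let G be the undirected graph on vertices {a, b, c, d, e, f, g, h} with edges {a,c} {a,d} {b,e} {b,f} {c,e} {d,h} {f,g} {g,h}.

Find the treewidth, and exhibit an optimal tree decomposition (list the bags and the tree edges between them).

Treewidth 2.
One optimal decomposition is:
Bags: B1 = {b, c, e}  B2 = {b, c, f}  B3 = {c, f, g}  B4 = {c, g, h}  B5 = {c, d, h}  B6 = {a, c, d}
Tree: B1–B2, B2–B3, B3–B4, B4–B5, B5–B6

The largest bag has 3 vertices, giving width 2; this decomposition certifies tw(G) ≤ 2. The edges c–e–b–f–g–h–d–a–c form a cycle, so G is not a tree and its treewidth is at least 2. Hence tw(G) = 2 exactly.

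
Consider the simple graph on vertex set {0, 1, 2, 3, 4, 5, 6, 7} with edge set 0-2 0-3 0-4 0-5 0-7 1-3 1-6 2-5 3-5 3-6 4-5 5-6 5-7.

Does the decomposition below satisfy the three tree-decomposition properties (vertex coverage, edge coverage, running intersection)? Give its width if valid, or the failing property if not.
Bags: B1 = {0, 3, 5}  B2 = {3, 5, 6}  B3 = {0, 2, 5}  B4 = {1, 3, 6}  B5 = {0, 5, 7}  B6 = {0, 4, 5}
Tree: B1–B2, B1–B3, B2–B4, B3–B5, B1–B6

Every vertex of G appears in some bag (union = {0, 1, 2, 3, 4, 5, 6, 7}); every edge is covered by a bag; and for each vertex v the set of bags containing v is connected in the bag tree. The decomposition is therefore valid. The largest bag has 3 vertices, so the width is 2.

Yes; width 2.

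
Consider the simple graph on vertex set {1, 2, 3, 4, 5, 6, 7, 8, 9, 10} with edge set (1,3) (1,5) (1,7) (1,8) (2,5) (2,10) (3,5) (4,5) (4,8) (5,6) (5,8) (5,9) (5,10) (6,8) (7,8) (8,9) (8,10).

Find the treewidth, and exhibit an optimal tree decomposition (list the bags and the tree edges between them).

Treewidth 2.
One optimal decomposition is:
Bags: B1 = {1, 5, 8}  B2 = {5, 8, 10}  B3 = {1, 7, 8}  B4 = {2, 5, 10}  B5 = {1, 3, 5}  B6 = {4, 5, 8}  B7 = {5, 8, 9}  B8 = {5, 6, 8}
Tree: B1–B2, B1–B3, B2–B4, B1–B5, B1–B6, B6–B7, B7–B8

The largest bag has 3 vertices, giving width 2; this decomposition certifies tw(G) ≤ 2. On the other hand G contains the 3-clique {1, 5, 8}. A clique must lie in a single bag of any decomposition, so no decomposition can have width below 2. Combining the bounds, tw(G) = 2.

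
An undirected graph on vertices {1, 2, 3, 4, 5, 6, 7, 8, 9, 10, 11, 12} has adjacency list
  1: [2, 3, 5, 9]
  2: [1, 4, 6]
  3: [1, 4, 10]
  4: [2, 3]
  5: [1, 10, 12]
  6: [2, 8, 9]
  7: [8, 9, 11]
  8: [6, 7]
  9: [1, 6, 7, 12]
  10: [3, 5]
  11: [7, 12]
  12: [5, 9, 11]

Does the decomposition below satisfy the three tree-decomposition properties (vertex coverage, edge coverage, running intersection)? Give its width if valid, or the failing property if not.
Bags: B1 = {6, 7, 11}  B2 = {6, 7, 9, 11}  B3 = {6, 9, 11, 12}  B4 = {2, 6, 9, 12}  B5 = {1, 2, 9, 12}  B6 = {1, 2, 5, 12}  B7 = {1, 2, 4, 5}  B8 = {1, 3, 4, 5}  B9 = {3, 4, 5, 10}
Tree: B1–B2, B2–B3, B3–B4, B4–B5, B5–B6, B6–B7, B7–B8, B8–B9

A tree decomposition must satisfy three properties: every vertex lies in some bag; for every edge, both endpoints lie together in some bag; and for every vertex, the bags containing it form a connected subtree. Here vertex 8 appears in no bag, so the decomposition is invalid.

No — vertex 8 appears in no bag.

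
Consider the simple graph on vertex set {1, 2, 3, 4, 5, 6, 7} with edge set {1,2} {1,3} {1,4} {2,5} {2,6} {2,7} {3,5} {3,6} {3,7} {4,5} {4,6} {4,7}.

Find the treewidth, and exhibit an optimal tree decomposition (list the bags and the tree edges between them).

The largest bag has 4 vertices, giving width 3; this decomposition certifies tw(G) ≤ 3. For the lower bound: the 4 vertex sets {3,6}, {1,4}, {2}, {5} are disjoint, each induces a connected subgraph, and every pair is joined by at least one edge of G. Contracting each set to a single vertex therefore yields K_{4} as a minor, and since treewidth is minor-monotone, tw(G) ≥ tw(K_{4}) = 3. Combining the bounds, tw(G) = 3.

Treewidth 3.
Bags: B1 = {2, 3, 4, 6}  B2 = {1, 2, 3, 4}  B3 = {2, 3, 4, 5}  B4 = {2, 3, 4, 7}
Tree: B1–B2, B2–B3, B3–B4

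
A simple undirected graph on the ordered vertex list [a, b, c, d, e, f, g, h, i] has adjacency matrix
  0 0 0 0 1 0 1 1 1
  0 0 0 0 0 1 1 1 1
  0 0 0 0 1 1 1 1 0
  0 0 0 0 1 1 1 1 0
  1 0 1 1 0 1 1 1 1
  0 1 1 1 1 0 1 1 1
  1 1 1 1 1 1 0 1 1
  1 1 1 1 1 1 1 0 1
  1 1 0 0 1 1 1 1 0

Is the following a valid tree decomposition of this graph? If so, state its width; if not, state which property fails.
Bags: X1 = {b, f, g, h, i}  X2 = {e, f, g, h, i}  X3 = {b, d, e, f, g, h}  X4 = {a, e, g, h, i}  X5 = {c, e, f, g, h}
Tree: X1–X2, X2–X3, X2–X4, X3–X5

A tree decomposition must satisfy three properties: every vertex lies in some bag; for every edge, both endpoints lie together in some bag; and for every vertex, the bags containing it form a connected subtree. Here bags containing vertex b are not connected in the tree, so the decomposition is invalid.

No — bags containing vertex b are not connected in the tree.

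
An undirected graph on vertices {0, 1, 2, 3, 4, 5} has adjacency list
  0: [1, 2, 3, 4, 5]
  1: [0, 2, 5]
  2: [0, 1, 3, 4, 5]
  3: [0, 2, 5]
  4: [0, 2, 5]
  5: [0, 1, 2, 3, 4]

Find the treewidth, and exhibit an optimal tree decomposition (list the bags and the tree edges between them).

Each bag holds 4 vertices, so the decomposition has width 3, which upper-bounds the treewidth. For the lower bound, the 4 vertices {0, 1, 2, 5} are pairwise adjacent, and any tree decomposition puts a clique entirely inside one bag — forcing width ≥ 3. Combining the bounds, tw(G) = 3.

Treewidth 3.
One such decomposition:
Bags: B1 = {0, 1, 2, 5}  B2 = {0, 2, 4, 5}  B3 = {0, 2, 3, 5}
Tree: B1–B2, B1–B3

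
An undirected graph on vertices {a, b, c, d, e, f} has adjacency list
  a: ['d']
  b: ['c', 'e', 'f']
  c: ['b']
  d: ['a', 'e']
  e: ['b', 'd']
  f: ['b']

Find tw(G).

1

A width-1 tree decomposition is:
Bags: B1 = {d, e}  B2 = {b, e}  B3 = {b, c}  B4 = {b, f}  B5 = {a, d}
Tree: B1–B2, B2–B3, B3–B4, B1–B5
Each bag holds 2 vertices, so the decomposition has width 1, which upper-bounds the treewidth. G has an edge, so its treewidth is at least 1. Combining the bounds, tw(G) = 1.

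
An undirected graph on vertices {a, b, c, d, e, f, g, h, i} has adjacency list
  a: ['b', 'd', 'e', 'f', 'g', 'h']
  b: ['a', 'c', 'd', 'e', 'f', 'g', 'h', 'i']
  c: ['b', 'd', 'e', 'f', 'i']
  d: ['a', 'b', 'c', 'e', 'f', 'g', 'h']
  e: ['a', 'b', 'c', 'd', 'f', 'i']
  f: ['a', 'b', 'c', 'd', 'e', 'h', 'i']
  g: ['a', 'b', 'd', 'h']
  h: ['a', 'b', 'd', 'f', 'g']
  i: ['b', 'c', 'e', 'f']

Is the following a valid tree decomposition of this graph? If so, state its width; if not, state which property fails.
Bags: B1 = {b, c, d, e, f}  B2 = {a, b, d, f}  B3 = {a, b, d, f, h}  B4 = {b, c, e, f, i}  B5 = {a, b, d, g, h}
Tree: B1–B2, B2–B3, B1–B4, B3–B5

A tree decomposition must satisfy three properties: every vertex lies in some bag; for every edge, both endpoints lie together in some bag; and for every vertex, the bags containing it form a connected subtree. Here edge (e,a) lies in no bag, so the decomposition is invalid.

No — edge (e,a) lies in no bag.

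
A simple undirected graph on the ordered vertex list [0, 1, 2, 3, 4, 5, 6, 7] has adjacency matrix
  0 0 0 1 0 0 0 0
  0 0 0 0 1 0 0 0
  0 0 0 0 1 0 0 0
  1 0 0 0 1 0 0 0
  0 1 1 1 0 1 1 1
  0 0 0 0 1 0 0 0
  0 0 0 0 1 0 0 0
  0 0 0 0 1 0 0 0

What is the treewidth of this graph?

A width-1 tree decomposition is:
Bags: B1 = {4, 5}  B2 = {3, 4}  B3 = {4, 6}  B4 = {0, 3}  B5 = {1, 4}  B6 = {4, 7}  B7 = {2, 4}
Tree: B1–B2, B1–B3, B2–B4, B1–B5, B5–B6, B6–B7
The largest bag has 2 vertices, giving width 1; this decomposition certifies tw(G) ≤ 1. Since G has at least one edge (e.g. 4–5), it is not an edgeless graph, so tw(G) ≥ 1. Hence tw(G) = 1 exactly.

1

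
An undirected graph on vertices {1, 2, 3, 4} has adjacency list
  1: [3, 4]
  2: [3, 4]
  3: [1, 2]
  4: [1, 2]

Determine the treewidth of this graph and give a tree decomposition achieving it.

The largest bag has 3 vertices, giving width 2; this decomposition certifies tw(G) ≤ 2. The edges 4–1–3–2–4 form a cycle, so G is not a tree and its treewidth is at least 2. Therefore the treewidth is 2.

Treewidth 2.
One optimal decomposition is:
Bags: B1 = {1, 3, 4}  B2 = {2, 3, 4}
Tree: B1–B2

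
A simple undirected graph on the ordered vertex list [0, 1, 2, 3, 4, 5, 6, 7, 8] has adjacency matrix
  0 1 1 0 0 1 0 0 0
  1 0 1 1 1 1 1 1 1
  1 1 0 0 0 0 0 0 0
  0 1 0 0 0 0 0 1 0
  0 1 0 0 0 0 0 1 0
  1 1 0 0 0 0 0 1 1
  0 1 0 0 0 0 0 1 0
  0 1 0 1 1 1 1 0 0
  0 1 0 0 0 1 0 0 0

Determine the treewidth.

2

A width-2 tree decomposition is:
Bags: B1 = {1, 5, 8}  B2 = {1, 5, 7}  B3 = {1, 4, 7}  B4 = {1, 3, 7}  B5 = {1, 6, 7}  B6 = {0, 1, 5}  B7 = {0, 1, 2}
Tree: B1–B2, B2–B3, B3–B4, B3–B5, B2–B6, B6–B7
Every bag has size at most 3, so the width is 3 − 1 = 2 and tw(G) ≤ 2. On the other hand G contains the 3-clique {0, 1, 2}. A clique must lie in a single bag of any decomposition, so no decomposition can have width below 2. Therefore the treewidth is 2.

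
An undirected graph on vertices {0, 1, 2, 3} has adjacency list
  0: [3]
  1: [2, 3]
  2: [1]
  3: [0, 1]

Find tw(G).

1

A width-1 tree decomposition is:
Bags: B1 = {0, 3}  B2 = {1, 3}  B3 = {1, 2}
Tree: B1–B2, B2–B3
Every bag has size at most 2, so the width is 2 − 1 = 1 and tw(G) ≤ 1. G has an edge, so its treewidth is at least 1. Hence tw(G) = 1 exactly.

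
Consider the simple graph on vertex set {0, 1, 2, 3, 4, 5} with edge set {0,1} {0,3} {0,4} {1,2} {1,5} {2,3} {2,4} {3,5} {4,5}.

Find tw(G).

3

A width-3 tree decomposition is:
Bags: B1 = {1, 3, 4, 5}  B2 = {0, 1, 3, 4}  B3 = {1, 2, 3, 4}
Tree: B1–B2, B2–B3
Each bag holds 4 vertices, so the decomposition has width 3, which upper-bounds the treewidth. For the lower bound: the 4 vertex sets {4,5}, {0,1}, {3}, {2} are disjoint, each induces a connected subgraph, and every pair is joined by at least one edge of G. Contracting each set to a single vertex therefore yields K_{4} as a minor, and since treewidth is minor-monotone, tw(G) ≥ tw(K_{4}) = 3. Hence tw(G) = 3 exactly.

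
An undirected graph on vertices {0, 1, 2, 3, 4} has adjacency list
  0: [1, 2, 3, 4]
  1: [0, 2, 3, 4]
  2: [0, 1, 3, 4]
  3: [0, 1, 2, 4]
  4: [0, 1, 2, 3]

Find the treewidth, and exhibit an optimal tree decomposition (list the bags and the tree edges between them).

A single bag containing all 5 vertices is trivially a valid decomposition of width 4. On the other hand G contains the 5-clique {0, 1, 2, 3, 4}. A clique must lie in a single bag of any decomposition, so no decomposition can have width below 4. Therefore the treewidth is 4.

Treewidth 4.
One optimal decomposition is:
Bags: B1 = {0, 1, 2, 3, 4}
Tree: (single bag)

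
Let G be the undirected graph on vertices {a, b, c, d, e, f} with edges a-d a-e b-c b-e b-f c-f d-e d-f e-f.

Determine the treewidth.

A width-2 tree decomposition is:
Bags: B1 = {d, e, f}  B2 = {b, e, f}  B3 = {a, d, e}  B4 = {b, c, f}
Tree: B1–B2, B1–B3, B2–B4
The largest bag has 3 vertices, giving width 2; this decomposition certifies tw(G) ≤ 2. For the lower bound, the 3 vertices {a, d, e} are pairwise adjacent, and any tree decomposition puts a clique entirely inside one bag — forcing width ≥ 2. Combining the bounds, tw(G) = 2.

2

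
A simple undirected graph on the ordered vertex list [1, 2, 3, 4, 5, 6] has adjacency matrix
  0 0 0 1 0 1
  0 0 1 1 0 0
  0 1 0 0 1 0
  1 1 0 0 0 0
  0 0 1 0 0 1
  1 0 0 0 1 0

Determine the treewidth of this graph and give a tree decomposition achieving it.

Treewidth 2.
One optimal decomposition is:
Bags: B1 = {3, 5, 6}  B2 = {2, 3, 6}  B3 = {2, 4, 6}  B4 = {1, 4, 6}
Tree: B1–B2, B2–B3, B3–B4

The largest bag has 3 vertices, giving width 2; this decomposition certifies tw(G) ≤ 2. Since 6–5–3–2–4–1–6 is a cycle in G, G is not acyclic. Forests are exactly the graphs of treewidth ≤ 1, so tw(G) ≥ 2. The upper and lower bounds meet at 2, so that is the treewidth.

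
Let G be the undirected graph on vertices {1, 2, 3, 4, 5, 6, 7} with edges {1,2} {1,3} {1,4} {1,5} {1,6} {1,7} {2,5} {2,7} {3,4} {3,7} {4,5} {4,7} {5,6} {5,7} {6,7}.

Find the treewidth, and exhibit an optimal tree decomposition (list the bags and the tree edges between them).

Treewidth 3.
One optimal decomposition is:
Bags: B1 = {1, 2, 5, 7}  B2 = {1, 4, 5, 7}  B3 = {1, 3, 4, 7}  B4 = {1, 5, 6, 7}
Tree: B1–B2, B2–B3, B2–B4

The largest bag has 4 vertices, giving width 3; this decomposition certifies tw(G) ≤ 3. On the other hand G contains the 4-clique {1, 3, 4, 7}. A clique must lie in a single bag of any decomposition, so no decomposition can have width below 3. Combining the bounds, tw(G) = 3.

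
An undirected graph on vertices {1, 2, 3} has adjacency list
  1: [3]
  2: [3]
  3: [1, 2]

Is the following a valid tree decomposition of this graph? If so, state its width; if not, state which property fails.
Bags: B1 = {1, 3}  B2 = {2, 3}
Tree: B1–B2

Yes; width 1.

Checking the three conditions: (i) the bags cover all of {1, 2, 3}; (ii) for each edge, some bag contains both endpoints; (iii) the bags containing any fixed vertex form a subtree. All hold, so the decomposition is valid with width 2 − 1 = 1.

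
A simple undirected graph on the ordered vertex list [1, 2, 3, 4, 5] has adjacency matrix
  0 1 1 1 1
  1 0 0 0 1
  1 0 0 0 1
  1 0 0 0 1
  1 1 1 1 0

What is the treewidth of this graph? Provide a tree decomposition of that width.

The largest bag has 3 vertices, giving width 2; this decomposition certifies tw(G) ≤ 2. Conversely, {1, 2, 5} is a clique of size 3, and the vertices of any clique must share a bag in every tree decomposition; so some bag has ≥ 3 vertices and tw(G) ≥ 2. The upper and lower bounds meet at 2, so that is the treewidth.

Treewidth 2.
One such decomposition:
Bags: B1 = {1, 2, 5}  B2 = {1, 3, 5}  B3 = {1, 4, 5}
Tree: B1–B2, B1–B3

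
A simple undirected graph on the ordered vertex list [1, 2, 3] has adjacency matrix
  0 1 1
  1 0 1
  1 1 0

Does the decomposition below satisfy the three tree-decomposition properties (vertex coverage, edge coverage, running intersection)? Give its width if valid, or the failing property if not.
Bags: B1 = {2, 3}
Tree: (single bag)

A tree decomposition must satisfy three properties: every vertex lies in some bag; for every edge, both endpoints lie together in some bag; and for every vertex, the bags containing it form a connected subtree. Here vertex 1 appears in no bag, so the decomposition is invalid.

No — vertex 1 appears in no bag.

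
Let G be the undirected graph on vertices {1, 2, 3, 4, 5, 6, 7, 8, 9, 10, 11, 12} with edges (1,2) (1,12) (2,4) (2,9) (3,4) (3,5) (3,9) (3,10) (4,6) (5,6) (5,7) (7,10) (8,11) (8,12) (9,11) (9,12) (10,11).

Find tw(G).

A width-3 tree decomposition is:
Bags: B1 = {4, 5, 6, 7}  B2 = {3, 4, 5, 7}  B3 = {3, 4, 7, 10}  B4 = {2, 3, 4, 10}  B5 = {2, 3, 9, 10}  B6 = {2, 9, 10, 11}  B7 = {1, 2, 9, 11}  B8 = {1, 9, 11, 12}  B9 = {1, 8, 11, 12}
Tree: B1–B2, B2–B3, B3–B4, B4–B5, B5–B6, B6–B7, B7–B8, B8–B9
Each bag holds 4 vertices, so the decomposition has width 3, which upper-bounds the treewidth. For the lower bound: the 4 vertex sets {5,6,7}, {4}, {3}, {2,9,10,11} are disjoint, each induces a connected subgraph, and every pair is joined by at least one edge of G. Contracting each set to a single vertex therefore yields K_{4} as a minor, and since treewidth is minor-monotone, tw(G) ≥ tw(K_{4}) = 3. Hence tw(G) = 3 exactly.

3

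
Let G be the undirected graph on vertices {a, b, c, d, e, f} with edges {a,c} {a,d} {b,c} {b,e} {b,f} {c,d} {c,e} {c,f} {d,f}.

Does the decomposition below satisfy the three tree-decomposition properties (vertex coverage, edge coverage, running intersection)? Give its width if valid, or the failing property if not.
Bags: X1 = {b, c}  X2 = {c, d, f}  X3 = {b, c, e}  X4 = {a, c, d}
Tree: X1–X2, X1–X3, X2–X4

No — edge (f,b) lies in no bag.

A tree decomposition must satisfy three properties: every vertex lies in some bag; for every edge, both endpoints lie together in some bag; and for every vertex, the bags containing it form a connected subtree. Here edge (f,b) lies in no bag, so the decomposition is invalid.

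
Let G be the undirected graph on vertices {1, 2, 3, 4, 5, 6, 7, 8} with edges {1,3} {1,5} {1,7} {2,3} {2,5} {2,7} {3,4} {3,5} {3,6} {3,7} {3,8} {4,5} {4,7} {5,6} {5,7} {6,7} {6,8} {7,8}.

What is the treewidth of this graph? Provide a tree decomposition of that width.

The largest bag has 4 vertices, giving width 3; this decomposition certifies tw(G) ≤ 3. On the other hand G contains the 4-clique {3, 6, 7, 8}. A clique must lie in a single bag of any decomposition, so no decomposition can have width below 3. Therefore the treewidth is 3.

Treewidth 3.
One such decomposition:
Bags: B1 = {1, 3, 5, 7}  B2 = {3, 5, 6, 7}  B3 = {2, 3, 5, 7}  B4 = {3, 6, 7, 8}  B5 = {3, 4, 5, 7}
Tree: B1–B2, B1–B3, B2–B4, B1–B5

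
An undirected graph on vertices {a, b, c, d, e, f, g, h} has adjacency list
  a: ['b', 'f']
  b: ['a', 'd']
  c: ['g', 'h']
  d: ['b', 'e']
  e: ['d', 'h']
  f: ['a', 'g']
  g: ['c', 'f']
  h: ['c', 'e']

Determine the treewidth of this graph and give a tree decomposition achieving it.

Each bag holds 3 vertices, so the decomposition has width 2, which upper-bounds the treewidth. For the lower bound, G contains the cycle e–h–c–g–f–a–b–d–e, so G is not a forest; only forests have treewidth ≤ 1, hence tw(G) ≥ 2. Combining the bounds, tw(G) = 2.

Treewidth 2.
Bags: B1 = {c, e, h}  B2 = {c, e, g}  B3 = {e, f, g}  B4 = {a, e, f}  B5 = {a, b, e}  B6 = {b, d, e}
Tree: B1–B2, B2–B3, B3–B4, B4–B5, B5–B6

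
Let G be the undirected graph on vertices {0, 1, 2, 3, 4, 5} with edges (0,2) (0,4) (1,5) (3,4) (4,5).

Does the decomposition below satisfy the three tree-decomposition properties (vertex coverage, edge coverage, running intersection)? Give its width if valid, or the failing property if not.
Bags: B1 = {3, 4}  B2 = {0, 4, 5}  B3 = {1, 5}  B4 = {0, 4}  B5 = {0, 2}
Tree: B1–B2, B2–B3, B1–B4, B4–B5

No — bags containing vertex 0 are not connected in the tree.

A tree decomposition must satisfy three properties: every vertex lies in some bag; for every edge, both endpoints lie together in some bag; and for every vertex, the bags containing it form a connected subtree. Here bags containing vertex 0 are not connected in the tree, so the decomposition is invalid.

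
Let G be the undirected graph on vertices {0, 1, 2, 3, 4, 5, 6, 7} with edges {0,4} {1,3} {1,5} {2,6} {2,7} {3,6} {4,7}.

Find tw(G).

A width-1 tree decomposition is:
Bags: B1 = {1, 5}  B2 = {1, 3}  B3 = {3, 6}  B4 = {2, 6}  B5 = {2, 7}  B6 = {4, 7}  B7 = {0, 4}
Tree: B1–B2, B2–B3, B3–B4, B4–B5, B5–B6, B6–B7
The largest bag has 2 vertices, giving width 1; this decomposition certifies tw(G) ≤ 1. G has an edge, so its treewidth is at least 1. Therefore the treewidth is 1.

1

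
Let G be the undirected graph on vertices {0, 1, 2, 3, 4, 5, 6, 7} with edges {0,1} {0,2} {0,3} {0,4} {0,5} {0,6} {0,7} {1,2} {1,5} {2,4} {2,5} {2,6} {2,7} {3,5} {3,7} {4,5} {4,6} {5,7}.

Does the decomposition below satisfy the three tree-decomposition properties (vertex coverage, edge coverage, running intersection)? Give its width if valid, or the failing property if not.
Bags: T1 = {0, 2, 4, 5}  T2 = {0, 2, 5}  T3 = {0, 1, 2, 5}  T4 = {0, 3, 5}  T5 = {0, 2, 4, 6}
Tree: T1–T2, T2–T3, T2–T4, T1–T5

A tree decomposition must satisfy three properties: every vertex lies in some bag; for every edge, both endpoints lie together in some bag; and for every vertex, the bags containing it form a connected subtree. Here vertex 7 appears in no bag, so the decomposition is invalid.

No — vertex 7 appears in no bag.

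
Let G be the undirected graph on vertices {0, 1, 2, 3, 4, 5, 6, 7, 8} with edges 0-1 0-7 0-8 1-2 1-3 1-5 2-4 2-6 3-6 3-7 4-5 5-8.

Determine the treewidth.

A width-3 tree decomposition is:
Bags: B1 = {2, 4, 5, 6}  B2 = {1, 2, 5, 6}  B3 = {1, 3, 5, 6}  B4 = {1, 3, 5, 8}  B5 = {0, 1, 3, 8}  B6 = {0, 3, 7, 8}
Tree: B1–B2, B2–B3, B3–B4, B4–B5, B5–B6
The largest bag has 4 vertices, giving width 3; this decomposition certifies tw(G) ≤ 3. For the lower bound: the 4 vertex sets {2,4,6}, {5}, {1}, {0,3,7,8} are disjoint, each induces a connected subgraph, and every pair is joined by at least one edge of G. Contracting each set to a single vertex therefore yields K_{4} as a minor, and since treewidth is minor-monotone, tw(G) ≥ tw(K_{4}) = 3. The upper and lower bounds meet at 3, so that is the treewidth.

3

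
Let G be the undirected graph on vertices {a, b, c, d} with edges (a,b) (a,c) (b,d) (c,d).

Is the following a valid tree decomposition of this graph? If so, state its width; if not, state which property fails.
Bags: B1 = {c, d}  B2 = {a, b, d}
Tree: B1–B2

A tree decomposition must satisfy three properties: every vertex lies in some bag; for every edge, both endpoints lie together in some bag; and for every vertex, the bags containing it form a connected subtree. Here edge (a,c) lies in no bag, so the decomposition is invalid.

No — edge (a,c) lies in no bag.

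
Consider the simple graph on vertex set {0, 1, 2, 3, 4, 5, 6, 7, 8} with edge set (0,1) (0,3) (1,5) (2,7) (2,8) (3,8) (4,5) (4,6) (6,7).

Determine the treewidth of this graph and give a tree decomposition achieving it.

Treewidth 2.
Bags: B1 = {4, 6, 7}  B2 = {2, 4, 7}  B3 = {2, 4, 8}  B4 = {3, 4, 8}  B5 = {0, 3, 4}  B6 = {0, 1, 4}  B7 = {1, 4, 5}
Tree: B1–B2, B2–B3, B3–B4, B4–B5, B5–B6, B6–B7

The largest bag has 3 vertices, giving width 2; this decomposition certifies tw(G) ≤ 2. For the lower bound, G contains the cycle 4–6–7–2–8–3–0–1–5–4, so G is not a forest; only forests have treewidth ≤ 1, hence tw(G) ≥ 2. Hence tw(G) = 2 exactly.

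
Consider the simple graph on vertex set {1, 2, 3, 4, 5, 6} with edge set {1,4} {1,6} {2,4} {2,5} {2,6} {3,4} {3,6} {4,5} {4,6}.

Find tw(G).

A width-2 tree decomposition is:
Bags: B1 = {2, 4, 6}  B2 = {2, 4, 5}  B3 = {1, 4, 6}  B4 = {3, 4, 6}
Tree: B1–B2, B1–B3, B1–B4
The largest bag has 3 vertices, giving width 2; this decomposition certifies tw(G) ≤ 2. Conversely, {2, 4, 5} is a clique of size 3, and the vertices of any clique must share a bag in every tree decomposition; so some bag has ≥ 3 vertices and tw(G) ≥ 2. The upper and lower bounds meet at 2, so that is the treewidth.

2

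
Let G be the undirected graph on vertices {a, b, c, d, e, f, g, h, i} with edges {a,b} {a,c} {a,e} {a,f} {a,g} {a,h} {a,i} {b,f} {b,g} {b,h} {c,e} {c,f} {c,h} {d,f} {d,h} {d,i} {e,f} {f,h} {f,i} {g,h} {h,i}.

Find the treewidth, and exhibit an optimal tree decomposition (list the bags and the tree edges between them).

Each bag holds 4 vertices, so the decomposition has width 3, which upper-bounds the treewidth. On the other hand G contains the 4-clique {a, b, g, h}. A clique must lie in a single bag of any decomposition, so no decomposition can have width below 3. Therefore the treewidth is 3.

Treewidth 3.
One such decomposition:
Bags: B1 = {a, f, h, i}  B2 = {d, f, h, i}  B3 = {a, c, f, h}  B4 = {a, c, e, f}  B5 = {a, b, f, h}  B6 = {a, b, g, h}
Tree: B1–B2, B1–B3, B3–B4, B3–B5, B5–B6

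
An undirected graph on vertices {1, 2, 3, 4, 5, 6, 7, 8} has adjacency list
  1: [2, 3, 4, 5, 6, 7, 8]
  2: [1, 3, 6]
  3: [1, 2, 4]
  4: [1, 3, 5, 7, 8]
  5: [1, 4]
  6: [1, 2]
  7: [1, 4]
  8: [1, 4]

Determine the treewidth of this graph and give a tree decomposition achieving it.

Every bag has size at most 3, so the width is 3 − 1 = 2 and tw(G) ≤ 2. On the other hand G contains the 3-clique {1, 2, 3}. A clique must lie in a single bag of any decomposition, so no decomposition can have width below 2. Combining the bounds, tw(G) = 2.

Treewidth 2.
One optimal decomposition is:
Bags: B1 = {1, 3, 4}  B2 = {1, 4, 8}  B3 = {1, 4, 5}  B4 = {1, 2, 3}  B5 = {1, 2, 6}  B6 = {1, 4, 7}
Tree: B1–B2, B1–B3, B1–B4, B4–B5, B3–B6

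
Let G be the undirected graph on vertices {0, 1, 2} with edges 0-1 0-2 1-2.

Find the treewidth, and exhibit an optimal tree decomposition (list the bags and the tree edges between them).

With just one bag of size 3, the width is 3 − 1 = 2, so tw(G) ≤ 2. Conversely, {0, 1, 2} is a clique of size 3, and the vertices of any clique must share a bag in every tree decomposition; so some bag has ≥ 3 vertices and tw(G) ≥ 2. The upper and lower bounds meet at 2, so that is the treewidth.

Treewidth 2.
One such decomposition:
Bags: B1 = {0, 1, 2}
Tree: (single bag)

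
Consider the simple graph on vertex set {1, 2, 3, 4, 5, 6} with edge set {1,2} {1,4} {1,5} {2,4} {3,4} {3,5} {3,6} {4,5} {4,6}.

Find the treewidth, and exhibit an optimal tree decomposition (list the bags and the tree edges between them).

Each bag holds 3 vertices, so the decomposition has width 2, which upper-bounds the treewidth. Conversely, {1, 2, 4} is a clique of size 3, and the vertices of any clique must share a bag in every tree decomposition; so some bag has ≥ 3 vertices and tw(G) ≥ 2. Therefore the treewidth is 2.

Treewidth 2.
One optimal decomposition is:
Bags: B1 = {3, 4, 5}  B2 = {1, 4, 5}  B3 = {1, 2, 4}  B4 = {3, 4, 6}
Tree: B1–B2, B2–B3, B1–B4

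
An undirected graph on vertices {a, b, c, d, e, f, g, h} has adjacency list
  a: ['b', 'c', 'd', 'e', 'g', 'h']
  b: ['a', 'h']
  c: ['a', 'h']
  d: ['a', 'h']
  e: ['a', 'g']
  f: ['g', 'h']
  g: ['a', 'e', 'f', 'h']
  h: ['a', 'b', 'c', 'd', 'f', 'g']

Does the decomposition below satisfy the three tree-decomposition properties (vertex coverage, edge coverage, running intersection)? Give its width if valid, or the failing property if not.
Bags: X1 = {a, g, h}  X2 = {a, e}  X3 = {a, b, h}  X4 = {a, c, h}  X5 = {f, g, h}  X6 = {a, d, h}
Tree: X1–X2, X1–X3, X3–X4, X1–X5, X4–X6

A tree decomposition must satisfy three properties: every vertex lies in some bag; for every edge, both endpoints lie together in some bag; and for every vertex, the bags containing it form a connected subtree. Here edge (g,e) lies in no bag, so the decomposition is invalid.

No — edge (g,e) lies in no bag.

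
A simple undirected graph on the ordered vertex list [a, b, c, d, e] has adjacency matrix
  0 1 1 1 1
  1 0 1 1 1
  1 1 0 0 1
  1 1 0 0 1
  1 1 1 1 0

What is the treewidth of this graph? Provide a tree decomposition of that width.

Each bag holds 4 vertices, so the decomposition has width 3, which upper-bounds the treewidth. Conversely, {a, b, d, e} is a clique of size 4, and the vertices of any clique must share a bag in every tree decomposition; so some bag has ≥ 4 vertices and tw(G) ≥ 3. Therefore the treewidth is 3.

Treewidth 3.
One optimal decomposition is:
Bags: B1 = {a, b, c, e}  B2 = {a, b, d, e}
Tree: B1–B2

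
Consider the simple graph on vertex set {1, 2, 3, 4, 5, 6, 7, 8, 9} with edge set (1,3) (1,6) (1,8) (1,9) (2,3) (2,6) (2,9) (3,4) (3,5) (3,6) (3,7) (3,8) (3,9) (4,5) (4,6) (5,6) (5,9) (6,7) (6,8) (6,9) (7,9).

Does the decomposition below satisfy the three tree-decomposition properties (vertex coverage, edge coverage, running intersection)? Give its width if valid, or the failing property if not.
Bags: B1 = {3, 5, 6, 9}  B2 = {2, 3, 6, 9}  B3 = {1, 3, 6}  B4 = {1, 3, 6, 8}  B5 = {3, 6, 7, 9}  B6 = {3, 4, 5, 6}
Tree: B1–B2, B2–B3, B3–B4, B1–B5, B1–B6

A tree decomposition must satisfy three properties: every vertex lies in some bag; for every edge, both endpoints lie together in some bag; and for every vertex, the bags containing it form a connected subtree. Here edge (9,1) lies in no bag, so the decomposition is invalid.

No — edge (9,1) lies in no bag.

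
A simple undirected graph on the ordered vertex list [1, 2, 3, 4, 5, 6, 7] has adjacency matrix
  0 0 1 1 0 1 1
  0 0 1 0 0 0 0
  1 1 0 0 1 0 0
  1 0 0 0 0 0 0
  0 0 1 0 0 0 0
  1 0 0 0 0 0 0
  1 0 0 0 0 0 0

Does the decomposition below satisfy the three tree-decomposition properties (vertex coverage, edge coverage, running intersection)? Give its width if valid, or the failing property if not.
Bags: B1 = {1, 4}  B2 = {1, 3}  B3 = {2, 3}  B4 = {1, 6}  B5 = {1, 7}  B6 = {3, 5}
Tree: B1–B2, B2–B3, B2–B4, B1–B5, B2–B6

Yes; width 1.

Checking the three conditions: (i) the bags cover all of {1, 2, 3, 4, 5, 6, 7}; (ii) for each edge, some bag contains both endpoints; (iii) the bags containing any fixed vertex form a subtree. All hold, so the decomposition is valid with width 2 − 1 = 1.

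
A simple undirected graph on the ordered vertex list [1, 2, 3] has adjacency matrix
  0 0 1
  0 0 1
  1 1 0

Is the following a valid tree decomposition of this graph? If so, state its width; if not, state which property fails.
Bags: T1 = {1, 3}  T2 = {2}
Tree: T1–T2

No — edge (3,2) lies in no bag.

A tree decomposition must satisfy three properties: every vertex lies in some bag; for every edge, both endpoints lie together in some bag; and for every vertex, the bags containing it form a connected subtree. Here edge (3,2) lies in no bag, so the decomposition is invalid.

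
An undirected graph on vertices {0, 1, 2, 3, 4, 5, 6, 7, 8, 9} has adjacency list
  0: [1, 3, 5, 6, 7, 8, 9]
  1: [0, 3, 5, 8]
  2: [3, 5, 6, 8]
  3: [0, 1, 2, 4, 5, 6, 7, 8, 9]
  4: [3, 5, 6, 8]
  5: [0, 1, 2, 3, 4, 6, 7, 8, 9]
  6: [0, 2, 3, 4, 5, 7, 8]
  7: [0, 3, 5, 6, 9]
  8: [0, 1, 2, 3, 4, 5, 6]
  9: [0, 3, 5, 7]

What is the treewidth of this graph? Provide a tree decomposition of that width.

Every bag has size at most 5, so the width is 5 − 1 = 4 and tw(G) ≤ 4. On the other hand G contains the 5-clique {0, 1, 3, 5, 8}. A clique must lie in a single bag of any decomposition, so no decomposition can have width below 4. Combining the bounds, tw(G) = 4.

Treewidth 4.
One optimal decomposition is:
Bags: B1 = {3, 4, 5, 6, 8}  B2 = {2, 3, 5, 6, 8}  B3 = {0, 3, 5, 6, 8}  B4 = {0, 3, 5, 6, 7}  B5 = {0, 1, 3, 5, 8}  B6 = {0, 3, 5, 7, 9}
Tree: B1–B2, B1–B3, B3–B4, B3–B5, B4–B6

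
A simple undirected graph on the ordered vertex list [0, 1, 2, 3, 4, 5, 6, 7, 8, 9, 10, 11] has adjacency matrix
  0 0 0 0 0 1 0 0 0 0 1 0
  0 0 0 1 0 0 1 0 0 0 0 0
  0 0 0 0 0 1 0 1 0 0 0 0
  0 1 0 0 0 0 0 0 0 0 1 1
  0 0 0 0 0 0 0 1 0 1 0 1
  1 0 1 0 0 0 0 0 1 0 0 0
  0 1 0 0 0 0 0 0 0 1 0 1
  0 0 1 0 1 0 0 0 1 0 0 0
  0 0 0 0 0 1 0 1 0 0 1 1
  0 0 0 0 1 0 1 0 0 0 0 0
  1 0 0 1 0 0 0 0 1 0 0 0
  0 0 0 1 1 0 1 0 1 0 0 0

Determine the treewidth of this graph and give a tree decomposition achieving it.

Treewidth 3.
One optimal decomposition is:
Bags: B1 = {0, 2, 5, 10}  B2 = {2, 5, 8, 10}  B3 = {2, 7, 8, 10}  B4 = {3, 7, 8, 10}  B5 = {3, 7, 8, 11}  B6 = {3, 4, 7, 11}  B7 = {1, 3, 4, 11}  B8 = {1, 4, 6, 11}  B9 = {1, 4, 6, 9}
Tree: B1–B2, B2–B3, B3–B4, B4–B5, B5–B6, B6–B7, B7–B8, B8–B9

Every bag has size at most 4, so the width is 4 − 1 = 3 and tw(G) ≤ 3. For the lower bound: the 4 vertex sets {0,2,5}, {10}, {8}, {3,4,7,11} are disjoint, each induces a connected subgraph, and every pair is joined by at least one edge of G. Contracting each set to a single vertex therefore yields K_{4} as a minor, and since treewidth is minor-monotone, tw(G) ≥ tw(K_{4}) = 3. Combining the bounds, tw(G) = 3.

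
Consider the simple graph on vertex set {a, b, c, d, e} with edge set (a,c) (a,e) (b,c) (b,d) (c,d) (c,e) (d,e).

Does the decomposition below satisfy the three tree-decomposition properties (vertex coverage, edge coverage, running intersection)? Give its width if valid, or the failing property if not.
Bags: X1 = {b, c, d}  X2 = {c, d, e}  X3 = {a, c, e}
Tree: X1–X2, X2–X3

Every vertex of G appears in some bag (union = {a, b, c, d, e}); every edge is covered by a bag; and for each vertex v the set of bags containing v is connected in the bag tree. The decomposition is therefore valid. The largest bag has 3 vertices, so the width is 2.

Yes; width 2.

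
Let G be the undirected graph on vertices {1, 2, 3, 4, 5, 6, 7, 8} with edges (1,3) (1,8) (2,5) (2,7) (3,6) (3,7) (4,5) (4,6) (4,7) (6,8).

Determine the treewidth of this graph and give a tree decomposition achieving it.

Each bag holds 3 vertices, so the decomposition has width 2, which upper-bounds the treewidth. The edges 1–8–6–3–1 form a cycle, so G is not a tree and its treewidth is at least 2. The upper and lower bounds meet at 2, so that is the treewidth.

Treewidth 2.
One optimal decomposition is:
Bags: B1 = {1, 3, 8}  B2 = {3, 6, 8}  B3 = {3, 6, 7}  B4 = {4, 6, 7}  B5 = {2, 4, 7}  B6 = {2, 4, 5}
Tree: B1–B2, B2–B3, B3–B4, B4–B5, B5–B6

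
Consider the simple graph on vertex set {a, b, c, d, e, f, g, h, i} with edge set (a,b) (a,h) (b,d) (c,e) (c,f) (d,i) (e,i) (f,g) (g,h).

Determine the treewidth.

2

A width-2 tree decomposition is:
Bags: B1 = {d, e, i}  B2 = {b, d, e}  B3 = {a, b, e}  B4 = {a, e, h}  B5 = {e, g, h}  B6 = {e, f, g}  B7 = {c, e, f}
Tree: B1–B2, B2–B3, B3–B4, B4–B5, B5–B6, B6–B7
Every bag has size at most 3, so the width is 3 − 1 = 2 and tw(G) ≤ 2. Since e–i–d–b–a–h–g–f–c–e is a cycle in G, G is not acyclic. Forests are exactly the graphs of treewidth ≤ 1, so tw(G) ≥ 2. Therefore the treewidth is 2.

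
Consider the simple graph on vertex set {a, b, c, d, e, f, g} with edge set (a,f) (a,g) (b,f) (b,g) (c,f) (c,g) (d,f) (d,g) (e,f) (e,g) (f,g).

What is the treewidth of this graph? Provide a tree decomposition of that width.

Each bag holds 3 vertices, so the decomposition has width 2, which upper-bounds the treewidth. For the lower bound, the 3 vertices {d, f, g} are pairwise adjacent, and any tree decomposition puts a clique entirely inside one bag — forcing width ≥ 2. Therefore the treewidth is 2.

Treewidth 2.
One such decomposition:
Bags: B1 = {e, f, g}  B2 = {b, f, g}  B3 = {c, f, g}  B4 = {d, f, g}  B5 = {a, f, g}
Tree: B1–B2, B1–B3, B1–B4, B4–B5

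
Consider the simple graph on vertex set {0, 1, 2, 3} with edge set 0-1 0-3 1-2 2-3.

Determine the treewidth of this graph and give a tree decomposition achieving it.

The largest bag has 3 vertices, giving width 2; this decomposition certifies tw(G) ≤ 2. For the lower bound, G contains the cycle 0–3–2–1–0, so G is not a forest; only forests have treewidth ≤ 1, hence tw(G) ≥ 2. Hence tw(G) = 2 exactly.

Treewidth 2.
Bags: B1 = {0, 2, 3}  B2 = {0, 1, 2}
Tree: B1–B2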